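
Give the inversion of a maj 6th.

m3

Inverted interval numbers add to nine, so a sixth pairs with a third (6 + 3 = 9).
And major becomes minor under inversion, so we get a minor third.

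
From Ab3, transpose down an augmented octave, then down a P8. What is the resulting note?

Down an augmented octave from Ab3: Abb2 (13 semitones down).
Abb2 down a perfect octave → Abb1 (12 semitones).

Abb1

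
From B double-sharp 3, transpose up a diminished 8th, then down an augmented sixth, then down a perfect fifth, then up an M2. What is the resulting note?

A 3

B##3 up a diminished octave → B#4 (11 semitones).
Down an augmented sixth from B#4: D4 (10 semitones down).
D4 down a perfect fifth → G3 (7 semitones).
G3 up a major second → A3 (2 semitones).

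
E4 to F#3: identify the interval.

minor 7th

Descending from E4 to F#3 is the same interval as ascending F#3 to E4.
F to E spans seven letter names (F-G-A-B-C-D-E) — that makes it a seventh of some quality.
At 10 semitones, F#3→E4 falls one short of a major seventh: minor.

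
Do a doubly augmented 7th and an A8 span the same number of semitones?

Yes

A doubly augmented seventh = 13 semitones = an augmented octave; enharmonically equal.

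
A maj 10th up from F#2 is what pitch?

Three letters up from F (plus an octave) reaches A.
Moving 16 semitones up from F#2 (the size of a major tenth) reaches A#3.

A#3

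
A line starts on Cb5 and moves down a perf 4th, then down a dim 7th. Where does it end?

A3

Cb5 down a perfect fourth → Gb4 (5 semitones).
Down a diminished seventh from Gb4: A3 (9 semitones down).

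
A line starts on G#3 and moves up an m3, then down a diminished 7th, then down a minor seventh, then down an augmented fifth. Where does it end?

Up a minor third from G#3: B3 (3 semitones up).
A diminished seventh down from B3 is C##3.
Down a minor seventh from C##3: D##2 (10 semitones down).
Down an augmented fifth from D##2: G#1 (8 semitones down).

G#1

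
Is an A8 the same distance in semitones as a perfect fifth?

An augmented octave is 13 semitones but a perfect fifth is 7 semitones — different sizes.

No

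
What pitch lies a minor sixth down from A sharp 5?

Counting six letter names down from A lands on C.
A minor sixth spans 8 semitones, so from A#5 the target pitch is C##5.

C double-sharp 5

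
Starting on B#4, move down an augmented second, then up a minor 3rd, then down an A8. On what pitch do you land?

Cb4

An augmented second down from B#4 is A4.
A minor third up from A4 is C5.
Down an augmented octave from C5: Cb4 (13 semitones down).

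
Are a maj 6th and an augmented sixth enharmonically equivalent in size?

No

9 semitones (major sixth) vs 10 semitones (augmented sixth): not equal.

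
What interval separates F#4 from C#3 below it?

Descending from F#4 to C#3 is the same interval as ascending C#3 to F#4.
C to F spans four letter names (C-D-E-F), plus an octave: an eleventh.
Counting semitones, C#3→F#4 is 17, which is the perfect eleventh.
(Equivalently, a compound perfect fourth: a perfect fourth plus an octave.)

perfect eleventh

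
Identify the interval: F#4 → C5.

F to C spans five letter names (F-G-A-B-C), so the interval is some kind of fifth.
A perfect fifth would be 7 semitones; F#4 to C5 is 6, one semitone narrower, so the interval is diminished.

diminished fifth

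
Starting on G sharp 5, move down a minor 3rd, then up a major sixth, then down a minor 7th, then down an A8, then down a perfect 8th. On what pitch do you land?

A minor third down from G#5 is E#5.
A major sixth up from E#5 is C##6.
Down a minor seventh from C##6: D##5 (10 semitones down).
An augmented octave down from D##5 is D#4.
A perfect octave down from D#4 is D#3.

D sharp 3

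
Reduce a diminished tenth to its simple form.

diminished third

Subtracting seven from the interval number removes an octave: 10 − 7 = 3.
Quality carries through unchanged, so the simple form is a diminished third.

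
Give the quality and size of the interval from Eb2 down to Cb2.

Descending from Eb2 to Cb2 is the same interval as ascending Cb2 to Eb2.
C to E spans three letter names (C-D-E): a third.
Cb2 to Eb2 is 4 semitones, matching the major third exactly, so the quality is major.

major third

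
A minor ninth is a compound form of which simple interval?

minor second

Each octave removed subtracts seven from the number: 9 − 7 = 2.
Quality carries through unchanged, so the simple form is a minor second.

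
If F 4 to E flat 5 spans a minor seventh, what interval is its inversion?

major second

Inverted interval numbers add to nine, so a seventh pairs with a second (7 + 2 = 9).
Quality inverts too: minor becomes major. That makes the inversion a major second.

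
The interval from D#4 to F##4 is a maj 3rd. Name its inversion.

minor 6th

Inverted interval numbers add to nine, so a third pairs with a sixth (3 + 6 = 9).
And major becomes minor under inversion, so we get a minor sixth.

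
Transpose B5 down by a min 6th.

The sixth takes the letter from B down to D.
A minor sixth spans 8 semitones, so from B5 the target pitch is D#5.

D#5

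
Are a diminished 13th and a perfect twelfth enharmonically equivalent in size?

Yes

A diminished thirteenth = 19 semitones = a perfect twelfth; enharmonically equal.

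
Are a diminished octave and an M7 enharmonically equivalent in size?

Both span 11 semitones: a diminished octave and a major seventh are the same chromatic distance.

Yes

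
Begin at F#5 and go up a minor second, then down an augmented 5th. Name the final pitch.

Cb5

Up a minor second from F#5: G5 (1 semitone up).
An augmented fifth down from G5 is Cb5.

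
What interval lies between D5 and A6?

D to A spans five letter names (D-E-F-G-A), plus an octave, so the interval is some kind of twelfth.
D5 to A6 is 19 semitones, matching the perfect twelfth exactly, so the quality is perfect.
(Equivalently, a compound perfect fifth: a perfect fifth plus an octave.)

perfect twelfth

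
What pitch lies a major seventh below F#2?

Counting seven letter names down from F lands on G.
A major seventh spans 11 semitones, so from F#2 the target pitch is G1.

G1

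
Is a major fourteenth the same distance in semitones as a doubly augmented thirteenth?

Yes

A major fourteenth = 23 semitones = a doubly augmented thirteenth; enharmonically equal.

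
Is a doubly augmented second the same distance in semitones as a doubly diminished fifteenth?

No

A doubly augmented second is 4 semitones but a doubly diminished fifteenth is 22 semitones — different sizes.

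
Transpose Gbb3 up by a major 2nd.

Abb3

Counting two letter names up from G lands on A.
A major second is 2 semitones; 2 semitones up from Gbb3 gives Abb3.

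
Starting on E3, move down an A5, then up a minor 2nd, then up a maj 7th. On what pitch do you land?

Down an augmented fifth from E3: Ab2 (8 semitones down).
Ab2 up a minor second → Bbb2 (1 semitone).
Up a major seventh from Bbb2: Ab3 (11 semitones up).

Ab3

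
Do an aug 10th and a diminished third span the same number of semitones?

17 semitones (augmented tenth) vs 2 semitones (diminished third): not equal.

No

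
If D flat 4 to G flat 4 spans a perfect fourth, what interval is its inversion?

Interval numbers invert to sum to nine: 4 + 5 = 9, so a fourth inverts to a fifth.
And perfect stays perfect under inversion, so we get a perfect fifth.

perfect 5th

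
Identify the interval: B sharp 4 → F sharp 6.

diminished 12th

B to F spans five letter names (B-C-D-E-F), plus an octave — that makes it a twelfth of some quality.
B#4 to F#6 spans 18 semitones — one semitone narrower than the perfect twelfth (19) — giving a diminished twelfth.
(Equivalently, a compound diminished fifth: a diminished fifth plus an octave.)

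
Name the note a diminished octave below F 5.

An octave keeps the letter name F, an octave down from F.
Moving 11 semitones down from F5 (the size of a diminished octave) reaches F#4.

F sharp 4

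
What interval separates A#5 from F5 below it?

augmented 3rd

Descending from A#5 to F5 is the same interval as ascending F5 to A#5.
F to A spans three letter names (F-G-A): a third.
A major third would be 4 semitones; F5 to A#5 is 5, one semitone wider, so the interval is augmented.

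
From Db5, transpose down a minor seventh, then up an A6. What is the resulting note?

C#5

Down a minor seventh from Db5: Eb4 (10 semitones down).
Eb4 up an augmented sixth → C#5 (10 semitones).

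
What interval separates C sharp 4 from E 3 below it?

major 6th

Descending from C#4 to E3 is the same interval as ascending E3 to C#4.
E to C spans six letter names (E-F-G-A-B-C): a sixth.
E3 to C#4 is 9 semitones, matching the major sixth exactly, so the quality is major.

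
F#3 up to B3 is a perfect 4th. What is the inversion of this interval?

The rule of nine gives the new number: 9 − 4 = 5, so a fourth becomes a fifth.
And perfect stays perfect under inversion, so we get a perfect fifth.

P5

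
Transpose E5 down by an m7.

Seven letter names down from E: F.
Moving 10 semitones down from E5 (the size of a minor seventh) reaches F#4.

F#4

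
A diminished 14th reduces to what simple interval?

d7

Subtracting seven from the interval number removes an octave: 14 − 7 = 7.
Quality carries through unchanged, so the simple form is a diminished seventh.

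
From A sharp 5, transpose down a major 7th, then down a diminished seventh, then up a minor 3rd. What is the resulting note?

A#5 down a major seventh → B4 (11 semitones).
Down a diminished seventh from B4: C##4 (9 semitones down).
A minor third up from C##4 is E#4.

E sharp 4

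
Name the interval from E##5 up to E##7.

perfect fifteenth

E to E is the same letter name, plus 2 octaves — that makes it a fifteenth of some quality.
E##5 to E##7 is 24 semitones, matching the perfect fifteenth exactly, so the quality is perfect.
(Equivalently, a compound perfect octave: a perfect octave plus an octave.)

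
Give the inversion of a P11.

First reduce the compound perfect eleventh to its simple form, a perfect fourth.
Interval numbers invert to sum to nine: 4 + 5 = 9, so a fourth inverts to a fifth.
Quality inverts too: perfect stays perfect. That makes the inversion a perfect fifth.

perfect 5th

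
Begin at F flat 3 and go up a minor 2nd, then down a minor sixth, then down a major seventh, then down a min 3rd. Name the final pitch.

A double-flat 1

Up a minor second from Fb3: Gbb3 (1 semitone up).
Down a minor sixth from Gbb3: Bbb2 (8 semitones down).
Bbb2 down a major seventh → Cbb2 (11 semitones).
Down a minor third from Cbb2: Abb1 (3 semitones down).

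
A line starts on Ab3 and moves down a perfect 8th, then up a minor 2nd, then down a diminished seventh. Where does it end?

C2

A perfect octave down from Ab3 is Ab2.
Ab2 up a minor second → Bbb2 (1 semitone).
Down a diminished seventh from Bbb2: C2 (9 semitones down).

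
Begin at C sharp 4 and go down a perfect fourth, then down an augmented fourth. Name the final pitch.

D 3

A perfect fourth down from C#4 is G#3.
An augmented fourth down from G#3 is D3.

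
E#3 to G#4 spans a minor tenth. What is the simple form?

m3

Each octave removed subtracts seven from the number: 10 − 7 = 3.
So a minor tenth is an octave plus a minor third. The quality is unchanged.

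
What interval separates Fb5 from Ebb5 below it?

M2

Descending from Fb5 to Ebb5 is the same interval as ascending Ebb5 to Fb5.
E to F spans two letter names (E-F), so the interval is some kind of second.
Ebb5 to Fb5 is 2 semitones, matching the major second exactly, so the quality is major.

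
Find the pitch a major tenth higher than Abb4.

Cb6

Three letters up from A (plus an octave) reaches C.
Moving 16 semitones up from Abb4 (the size of a major tenth) reaches Cb6.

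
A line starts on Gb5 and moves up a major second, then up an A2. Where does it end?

Gb5 up a major second → Ab5 (2 semitones).
Up an augmented second from Ab5: B5 (3 semitones up).

B5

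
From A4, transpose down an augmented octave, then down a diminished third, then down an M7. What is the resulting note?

G2

An augmented octave down from A4 is Ab3.
A diminished third down from Ab3 is F#3.
A major seventh down from F#3 is G2.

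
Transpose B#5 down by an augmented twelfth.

The twelfth's letter: B down five letter names plus an octave → E.
Moving 20 semitones down from B#5 (the size of an augmented twelfth) reaches E4.

E4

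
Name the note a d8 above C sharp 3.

C 4

For an octave the letter name doesn't change: still C, an octave up.
Moving 11 semitones up from C#3 (the size of a diminished octave) reaches C4.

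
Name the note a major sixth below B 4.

The sixth takes the letter from B down to D.
A major sixth spans 9 semitones, so from B4 the target pitch is D4.

D 4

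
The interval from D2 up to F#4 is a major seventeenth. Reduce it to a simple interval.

Each octave removed subtracts seven from the number: 17 − 14 = 3.
That makes a major seventeenth a compound major third — 2 octaves plus a major third.

M3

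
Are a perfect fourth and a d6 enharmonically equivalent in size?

No

5 semitones (perfect fourth) vs 7 semitones (diminished sixth): not equal.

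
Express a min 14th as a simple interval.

minor seventh

Subtracting seven from the interval number removes an octave: 14 − 7 = 7.
That makes a minor fourteenth a compound minor seventh — an octave plus a minor seventh.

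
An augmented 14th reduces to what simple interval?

augmented 7th

Take out an octave (7 from the number): 14 − 7 = 7.
That makes an augmented fourteenth a compound augmented seventh — an octave plus an augmented seventh.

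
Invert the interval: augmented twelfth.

First reduce the compound augmented twelfth to its simple form, an augmented fifth.
Inverted interval numbers add to nine, so a fifth pairs with a fourth (5 + 4 = 9).
And augmented becomes diminished under inversion, so we get a diminished fourth.

diminished 4th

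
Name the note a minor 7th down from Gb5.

Seven letter names down from G: A.
A minor seventh is 10 semitones; 10 semitones down from Gb5 gives Ab4.

Ab4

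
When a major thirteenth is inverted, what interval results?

First reduce the compound major thirteenth to its simple form, a major sixth.
The rule of nine gives the new number: 9 − 6 = 3, so a sixth becomes a third.
And major becomes minor under inversion, so we get a minor third.

minor third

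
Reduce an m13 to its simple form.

Subtracting seven from the interval number removes an octave: 13 − 7 = 6.
Quality carries through unchanged, so the simple form is a minor sixth.

minor 6th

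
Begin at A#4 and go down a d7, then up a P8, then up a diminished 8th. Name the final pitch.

A#4 down a diminished seventh → B##3 (9 semitones).
A perfect octave up from B##3 is B##4.
B##4 up a diminished octave → B#5 (11 semitones).

B#5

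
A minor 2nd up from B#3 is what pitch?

C#4

The second takes the letter from B up to C.
Moving 1 semitone up from B#3 (the size of a minor second) reaches C#4.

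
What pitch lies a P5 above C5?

G5

The fifth takes the letter from C up to G.
Moving 7 semitones up from C5 (the size of a perfect fifth) reaches G5.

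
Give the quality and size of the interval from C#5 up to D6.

C to D spans two letter names (C-D), plus an octave — that makes it a ninth of some quality.
C#5 to D6 is 13 semitones, a half step short of the major ninth (14), so this is minor.
(Equivalently, a compound minor second: a minor second plus an octave.)

minor ninth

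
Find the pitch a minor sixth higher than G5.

Counting six letter names up from G lands on E.
A minor sixth spans 8 semitones, so from G5 the target pitch is Eb6.

Eb6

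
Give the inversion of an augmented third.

Interval numbers invert to sum to nine: 3 + 6 = 9, so a third inverts to a sixth.
And augmented becomes diminished under inversion, so we get a diminished sixth.

diminished 6th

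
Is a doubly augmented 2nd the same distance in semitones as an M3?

Yes

A doubly augmented second spans 4 semitones, and a major third also spans 4 semitones — they're enharmonic.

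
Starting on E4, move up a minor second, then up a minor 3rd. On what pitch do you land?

Ab4

Up a minor second from E4: F4 (1 semitone up).
F4 up a minor third → Ab4 (3 semitones).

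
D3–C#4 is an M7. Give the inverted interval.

Interval numbers invert to sum to nine: 7 + 2 = 9, so a seventh inverts to a second.
Quality inverts too: major becomes minor. That makes the inversion a minor second.

minor second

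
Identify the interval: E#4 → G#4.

m3

E to G spans three letter names (E-F-G) — that makes it a third of some quality.
A major third would be 4 semitones, but E#4 to G#4 is 3 — one semitone narrower, making it a minor third.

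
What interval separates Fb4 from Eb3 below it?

m9

Descending from Fb4 to Eb3 is the same interval as ascending Eb3 to Fb4.
E to F spans two letter names (E-F), plus an octave — that makes it a ninth of some quality.
Eb3 to Fb4 is 13 semitones, a half step short of the major ninth (14), so this is minor.
(Equivalently, a compound minor second: a minor second plus an octave.)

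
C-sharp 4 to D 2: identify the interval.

major fourteenth

Descending from C#4 to D2 is the same interval as ascending D2 to C#4.
D to C spans seven letter names (D-E-F-G-A-B-C), plus an octave, so the interval is some kind of fourteenth.
D2 to C#4 is 23 semitones, matching the major fourteenth exactly, so the quality is major.
(Equivalently, a compound major seventh: a major seventh plus an octave.)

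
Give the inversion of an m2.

M7

Interval numbers invert to sum to nine: 2 + 7 = 9, so a second inverts to a seventh.
The quality also flips — minor becomes major — giving a major seventh.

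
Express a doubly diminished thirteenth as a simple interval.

doubly diminished 6th

Take out an octave (7 from the number): 13 − 7 = 6.
Quality carries through unchanged, so the simple form is a doubly diminished sixth.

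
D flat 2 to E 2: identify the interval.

D to E spans two letter names (D-E): a second.
Db2 to E2 spans 3 semitones — one semitone wider than the major second (2) — giving an augmented second.

augmented 2nd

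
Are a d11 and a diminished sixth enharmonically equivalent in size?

No

A diminished eleventh is 16 semitones but a diminished sixth is 7 semitones — different sizes.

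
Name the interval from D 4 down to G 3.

perfect fifth

Descending from D4 to G3 is the same interval as ascending G3 to D4.
G to D spans five letter names (G-A-B-C-D): a fifth.
Counting semitones, G3→D4 is 7, which is the perfect fifth.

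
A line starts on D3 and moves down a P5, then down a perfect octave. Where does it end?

Down a perfect fifth from D3: G2 (7 semitones down).
Down a perfect octave from G2: G1 (12 semitones down).

G1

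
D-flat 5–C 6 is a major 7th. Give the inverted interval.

Interval numbers invert to sum to nine: 7 + 2 = 9, so a seventh inverts to a second.
And major becomes minor under inversion, so we get a minor second.

m2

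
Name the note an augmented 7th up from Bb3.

Seven letter names up from B: A.
Moving 12 semitones up from Bb3 (the size of an augmented seventh) reaches A#4.

A#4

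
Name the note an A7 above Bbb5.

The seventh takes the letter from B up to A.
Moving 12 semitones up from Bbb5 (the size of an augmented seventh) reaches A6.

A6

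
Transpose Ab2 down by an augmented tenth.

The tenth's letter: A down three letter names plus an octave → F.
An augmented tenth is 17 semitones; 17 semitones down from Ab2 gives Fbb1.

Fbb1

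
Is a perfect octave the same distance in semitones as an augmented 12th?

A perfect octave is 12 semitones but an augmented twelfth is 20 semitones — different sizes.

No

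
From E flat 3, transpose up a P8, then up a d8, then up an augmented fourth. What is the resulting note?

Up a perfect octave from Eb3: Eb4 (12 semitones up).
Eb4 up a diminished octave → Ebb5 (11 semitones).
An augmented fourth up from Ebb5 is Ab5.

A flat 5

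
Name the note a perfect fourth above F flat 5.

Four letter names up from F: B.
A perfect fourth spans 5 semitones, so from Fb5 the target pitch is Bbb5.

B double-flat 5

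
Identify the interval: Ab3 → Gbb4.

A to G spans seven letter names (A-B-C-D-E-F-G) — that makes it a seventh of some quality.
Ab3 to Gbb4 spans 9 semitones — two semitones narrower than the major seventh (11) — giving a diminished seventh.

d7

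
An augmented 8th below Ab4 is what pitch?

An octave keeps the letter name A, an octave down from A.
An augmented octave spans 13 semitones, so from Ab4 the target pitch is Abb3.

Abb3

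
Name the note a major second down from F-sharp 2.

The second takes the letter from F down to E.
A major second spans 2 semitones, so from F#2 the target pitch is E2.

E 2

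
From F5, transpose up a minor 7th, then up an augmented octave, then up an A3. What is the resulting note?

A minor seventh up from F5 is Eb6.
Eb6 up an augmented octave → E7 (13 semitones).
E7 up an augmented third → G##7 (5 semitones).

G##7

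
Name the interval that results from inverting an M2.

minor seventh

The rule of nine gives the new number: 9 − 2 = 7, so a second becomes a seventh.
And major becomes minor under inversion, so we get a minor seventh.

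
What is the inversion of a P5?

The rule of nine gives the new number: 9 − 5 = 4, so a fifth becomes a fourth.
The quality also flips — perfect stays perfect — giving a perfect fourth.

P4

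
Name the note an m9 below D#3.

C##2

Counting two letter names plus an octave down from D lands on C.
A minor ninth is 13 semitones; 13 semitones down from D#3 gives C##2.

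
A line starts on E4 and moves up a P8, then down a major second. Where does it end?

A perfect octave up from E4 is E5.
E5 down a major second → D5 (2 semitones).

D5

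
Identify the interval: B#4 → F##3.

perfect 11th

Descending from B#4 to F##3 is the same interval as ascending F##3 to B#4.
F to B spans four letter names (F-G-A-B), plus an octave, so the interval is some kind of eleventh.
F##3 to B#4 is 17 semitones, matching the perfect eleventh exactly, so the quality is perfect.
(Equivalently, a compound perfect fourth: a perfect fourth plus an octave.)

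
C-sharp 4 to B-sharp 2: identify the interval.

minor ninth

Descending from C#4 to B#2 is the same interval as ascending B#2 to C#4.
B to C spans two letter names (B-C), plus an octave — that makes it a ninth of some quality.
A major ninth would be 14 semitones, but B#2 to C#4 is 13 — one semitone narrower, making it a minor ninth.
(Equivalently, a compound minor second: a minor second plus an octave.)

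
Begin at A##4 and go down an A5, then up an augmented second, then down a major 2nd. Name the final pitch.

D##4

An augmented fifth down from A##4 is D#4.
An augmented second up from D#4 is E##4.
E##4 down a major second → D##4 (2 semitones).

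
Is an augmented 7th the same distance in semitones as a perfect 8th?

An augmented seventh = 12 semitones = a perfect octave; enharmonically equal.

Yes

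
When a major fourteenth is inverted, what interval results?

minor second

First reduce the compound major fourteenth to its simple form, a major seventh.
The rule of nine gives the new number: 9 − 7 = 2, so a seventh becomes a second.
Quality inverts too: major becomes minor. That makes the inversion a minor second.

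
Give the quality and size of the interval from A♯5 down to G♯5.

Descending from A#5 to G#5 is the same interval as ascending G#5 to A#5.
G to A spans two letter names (G-A): a second.
G#5 to A#5 is 2 semitones, matching the major second exactly, so the quality is major.

major second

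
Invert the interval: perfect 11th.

First reduce the compound perfect eleventh to its simple form, a perfect fourth.
The rule of nine gives the new number: 9 − 4 = 5, so a fourth becomes a fifth.
And perfect stays perfect under inversion, so we get a perfect fifth.

perfect 5th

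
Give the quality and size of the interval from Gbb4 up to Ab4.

G to A spans two letter names (G-A), so the interval is some kind of second.
Gbb4 to Ab4 spans 3 semitones — one semitone wider than the major second (2) — giving an augmented second.

augmented second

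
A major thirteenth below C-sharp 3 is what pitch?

Counting six letter names plus an octave down from C lands on E.
Moving 21 semitones down from C#3 (the size of a major thirteenth) reaches E1.

E 1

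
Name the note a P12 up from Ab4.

Eb6

Five letters up from A (plus an octave) reaches E.
A perfect twelfth spans 19 semitones, so from Ab4 the target pitch is Eb6.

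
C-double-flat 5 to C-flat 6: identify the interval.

C to C is the same letter name, plus an octave, so the interval is some kind of octave.
A perfect octave would be 12 semitones; Cbb5 to Cb6 is 13, one semitone wider, so the interval is augmented.

A8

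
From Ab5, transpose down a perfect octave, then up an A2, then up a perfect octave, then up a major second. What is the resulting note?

C#6

A perfect octave down from Ab5 is Ab4.
An augmented second up from Ab4 is B4.
B4 up a perfect octave → B5 (12 semitones).
B5 up a major second → C#6 (2 semitones).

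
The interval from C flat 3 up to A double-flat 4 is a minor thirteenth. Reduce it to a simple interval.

Each octave removed subtracts seven from the number: 13 − 7 = 6.
Quality carries through unchanged, so the simple form is a minor sixth.

m6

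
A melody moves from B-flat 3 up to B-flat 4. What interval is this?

perfect 8th

B to B is the same letter name, plus an octave: an octave.
The perfect octave spans 12 semitones, and Bb3 to Bb4 is exactly 12 semitones — so this is a perfect octave.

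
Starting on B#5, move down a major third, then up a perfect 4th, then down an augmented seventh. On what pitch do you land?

Db5

B#5 down a major third → G#5 (4 semitones).
A perfect fourth up from G#5 is C#6.
An augmented seventh down from C#6 is Db5.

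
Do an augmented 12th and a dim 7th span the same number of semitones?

20 semitones (augmented twelfth) vs 9 semitones (diminished seventh): not equal.

No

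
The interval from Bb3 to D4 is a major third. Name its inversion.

minor 6th

The rule of nine gives the new number: 9 − 3 = 6, so a third becomes a sixth.
And major becomes minor under inversion, so we get a minor sixth.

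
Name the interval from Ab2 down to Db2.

P5

Descending from Ab2 to Db2 is the same interval as ascending Db2 to Ab2.
D to A spans five letter names (D-E-F-G-A): a fifth.
Counting semitones, Db2→Ab2 is 7, which is the perfect fifth.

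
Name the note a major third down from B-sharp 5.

G-sharp 5

Counting three letter names down from B lands on G.
Moving 4 semitones down from B#5 (the size of a major third) reaches G#5.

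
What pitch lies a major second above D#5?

E#5

Counting two letter names up from D lands on E.
A major second spans 2 semitones, so from D#5 the target pitch is E#5.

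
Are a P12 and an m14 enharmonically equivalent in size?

A perfect twelfth is 19 semitones but a minor fourteenth is 22 semitones — different sizes.

No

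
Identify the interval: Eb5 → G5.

E to G spans three letter names (E-F-G), so the interval is some kind of third.
Counting semitones, Eb5→G5 is 4, which is the major third.

major third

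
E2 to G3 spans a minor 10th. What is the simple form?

minor 3rd

Each octave removed subtracts seven from the number: 10 − 7 = 3.
Quality carries through unchanged, so the simple form is a minor third.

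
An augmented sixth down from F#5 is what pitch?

Six letter names down from F: A.
Moving 10 semitones down from F#5 (the size of an augmented sixth) reaches Ab4.

Ab4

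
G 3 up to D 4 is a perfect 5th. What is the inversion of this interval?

The rule of nine gives the new number: 9 − 5 = 4, so a fifth becomes a fourth.
And perfect stays perfect under inversion, so we get a perfect fourth.

P4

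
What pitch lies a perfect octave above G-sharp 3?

G-sharp 4

For an octave the letter name doesn't change: still G, an octave up.
A perfect octave is 12 semitones; 12 semitones up from G#3 gives G#4.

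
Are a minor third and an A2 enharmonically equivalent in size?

A minor third spans 3 semitones, and an augmented second also spans 3 semitones — they're enharmonic.

Yes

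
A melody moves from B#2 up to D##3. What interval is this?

major third

B to D spans three letter names (B-C-D) — that makes it a third of some quality.
The major third spans 4 semitones, and B#2 to D##3 is exactly 4 semitones — so this is a major third.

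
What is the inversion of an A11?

diminished fifth

First reduce the compound augmented eleventh to its simple form, an augmented fourth.
Interval numbers invert to sum to nine: 4 + 5 = 9, so a fourth inverts to a fifth.
Quality inverts too: augmented becomes diminished. That makes the inversion a diminished fifth.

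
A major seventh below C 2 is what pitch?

D flat 1

Seven letter names down from C: D.
A major seventh spans 11 semitones, so from C2 the target pitch is Db1.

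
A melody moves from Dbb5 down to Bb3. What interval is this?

d10

Descending from Dbb5 to Bb3 is the same interval as ascending Bb3 to Dbb5.
B to D spans three letter names (B-C-D), plus an octave — that makes it a tenth of some quality.
Bb3 to Dbb5 spans 14 semitones — two semitones narrower than the major tenth (16) — giving a diminished tenth.
(Equivalently, a compound diminished third: a diminished third plus an octave.)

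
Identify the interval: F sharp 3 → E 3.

major second

Descending from F#3 to E3 is the same interval as ascending E3 to F#3.
E to F spans two letter names (E-F) — that makes it a second of some quality.
E3 to F#3 is 2 semitones, matching the major second exactly, so the quality is major.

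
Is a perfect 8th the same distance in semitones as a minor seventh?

12 semitones (perfect octave) vs 10 semitones (minor seventh): not equal.

No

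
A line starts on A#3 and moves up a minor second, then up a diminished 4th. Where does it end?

A minor second up from A#3 is B3.
A diminished fourth up from B3 is Eb4.

Eb4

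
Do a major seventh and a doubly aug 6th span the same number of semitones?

A major seventh = 11 semitones = a doubly augmented sixth; enharmonically equal.

Yes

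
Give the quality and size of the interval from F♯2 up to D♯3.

M6

F to D spans six letter names (F-G-A-B-C-D), so the interval is some kind of sixth.
The major sixth spans 9 semitones, and F#2 to D#3 is exactly 9 semitones — so this is a major sixth.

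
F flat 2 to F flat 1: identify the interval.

Descending from Fb2 to Fb1 is the same interval as ascending Fb1 to Fb2.
F to F is the same letter name, plus an octave — that makes it an octave of some quality.
The perfect octave spans 12 semitones, and Fb1 to Fb2 is exactly 12 semitones — so this is a perfect octave.

perfect octave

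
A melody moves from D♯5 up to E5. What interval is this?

D to E spans two letter names (D-E): a second.
D#5 to E5 is 1 semitone, a half step short of the major second (2), so this is minor.

m2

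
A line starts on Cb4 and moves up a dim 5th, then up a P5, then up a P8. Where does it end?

A diminished fifth up from Cb4 is Gbb4.
Gbb4 up a perfect fifth → Dbb5 (7 semitones).
Dbb5 up a perfect octave → Dbb6 (12 semitones).

Dbb6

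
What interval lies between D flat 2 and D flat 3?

D to D is the same letter name, plus an octave: an octave.
Counting semitones, Db2→Db3 is 12, which is the perfect octave.

perfect 8th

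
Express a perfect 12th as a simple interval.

Each octave removed subtracts seven from the number: 12 − 7 = 5.
That makes a perfect twelfth a compound perfect fifth — an octave plus a perfect fifth.

P5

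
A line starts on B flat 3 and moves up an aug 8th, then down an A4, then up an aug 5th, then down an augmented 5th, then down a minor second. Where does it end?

E 4

Up an augmented octave from Bb3: B4 (13 semitones up).
B4 down an augmented fourth → F4 (6 semitones).
An augmented fifth up from F4 is C#5.
An augmented fifth down from C#5 is F4.
F4 down a minor second → E4 (1 semitone).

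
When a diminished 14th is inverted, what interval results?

augmented 2nd

First reduce the compound diminished fourteenth to its simple form, a diminished seventh.
Inverted interval numbers add to nine, so a seventh pairs with a second (7 + 2 = 9).
The quality also flips — diminished becomes augmented — giving an augmented second.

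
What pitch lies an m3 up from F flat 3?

Three letter names up from F: A.
A minor third spans 3 semitones, so from Fb3 the target pitch is Abb3.

A double-flat 3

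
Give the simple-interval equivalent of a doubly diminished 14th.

doubly diminished seventh

Take out an octave (7 from the number): 14 − 7 = 7.
Quality carries through unchanged, so the simple form is a doubly diminished seventh.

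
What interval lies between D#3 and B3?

minor 6th

D to B spans six letter names (D-E-F-G-A-B), so the interval is some kind of sixth.
At 8 semitones, D#3→B3 falls one short of a major sixth: minor.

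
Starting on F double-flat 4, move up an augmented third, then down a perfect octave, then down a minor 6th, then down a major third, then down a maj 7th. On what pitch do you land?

An augmented third up from Fbb4 is Ab4.
A perfect octave down from Ab4 is Ab3.
Ab3 down a minor sixth → C3 (8 semitones).
A major third down from C3 is Ab2.
A major seventh down from Ab2 is Bbb1.

B double-flat 1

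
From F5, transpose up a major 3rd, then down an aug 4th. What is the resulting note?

Eb5

F5 up a major third → A5 (4 semitones).
A5 down an augmented fourth → Eb5 (6 semitones).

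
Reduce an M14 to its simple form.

M7

Each octave removed subtracts seven from the number: 14 − 7 = 7.
That makes a major fourteenth a compound major seventh — an octave plus a major seventh.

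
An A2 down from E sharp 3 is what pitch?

D 3

Counting two letter names down from E lands on D.
Moving 3 semitones down from E#3 (the size of an augmented second) reaches D3.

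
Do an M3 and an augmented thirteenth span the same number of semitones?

4 semitones (major third) vs 22 semitones (augmented thirteenth): not equal.

No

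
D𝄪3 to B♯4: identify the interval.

D to B spans six letter names (D-E-F-G-A-B), plus an octave: a thirteenth.
At 20 semitones, D##3→B#4 falls one short of a major thirteenth: minor.
(Equivalently, a compound minor sixth: a minor sixth plus an octave.)

m13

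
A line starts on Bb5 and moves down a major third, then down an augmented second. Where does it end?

Fbb5

Bb5 down a major third → Gb5 (4 semitones).
Down an augmented second from Gb5: Fbb5 (3 semitones down).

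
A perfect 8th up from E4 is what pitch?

For an octave the letter name doesn't change: still E, an octave up.
Moving 12 semitones up from E4 (the size of a perfect octave) reaches E5.

E5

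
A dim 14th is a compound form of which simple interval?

diminished 7th

Each octave removed subtracts seven from the number: 14 − 7 = 7.
That makes a diminished fourteenth a compound diminished seventh — an octave plus a diminished seventh.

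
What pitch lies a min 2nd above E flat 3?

Counting two letter names up from E lands on F.
A minor second spans 1 semitone, so from Eb3 the target pitch is Fb3.

F flat 3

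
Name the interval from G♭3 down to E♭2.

m10

Descending from Gb3 to Eb2 is the same interval as ascending Eb2 to Gb3.
E to G spans three letter names (E-F-G), plus an octave — that makes it a tenth of some quality.
At 15 semitones, Eb2→Gb3 falls one short of a major tenth: minor.
(Equivalently, a compound minor third: a minor third plus an octave.)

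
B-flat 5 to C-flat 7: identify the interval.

B to C spans two letter names (B-C), plus an octave, so the interval is some kind of ninth.
At 13 semitones, Bb5→Cb7 falls one short of a major ninth: minor.
(Equivalently, a compound minor second: a minor second plus an octave.)

minor ninth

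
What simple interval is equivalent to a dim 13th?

Take out an octave (7 from the number): 13 − 7 = 6.
Quality carries through unchanged, so the simple form is a diminished sixth.

diminished 6th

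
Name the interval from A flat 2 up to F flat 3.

A to F spans six letter names (A-B-C-D-E-F): a sixth.
At 8 semitones, Ab2→Fb3 falls one short of a major sixth: minor.

m6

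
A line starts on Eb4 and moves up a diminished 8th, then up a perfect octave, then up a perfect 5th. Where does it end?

Bbb6

Up a diminished octave from Eb4: Ebb5 (11 semitones up).
Ebb5 up a perfect octave → Ebb6 (12 semitones).
Ebb6 up a perfect fifth → Bbb6 (7 semitones).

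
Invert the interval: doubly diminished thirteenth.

First reduce the compound doubly diminished thirteenth to its simple form, a doubly diminished sixth.
Interval numbers invert to sum to nine: 6 + 3 = 9, so a sixth inverts to a third.
And doubly diminished becomes doubly augmented under inversion, so we get a doubly augmented third.

doubly augmented third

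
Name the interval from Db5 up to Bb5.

D to B spans six letter names (D-E-F-G-A-B): a sixth.
Db5 to Bb5 is 9 semitones, matching the major sixth exactly, so the quality is major.

major sixth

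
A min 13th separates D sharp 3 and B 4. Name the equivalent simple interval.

minor 6th

Each octave removed subtracts seven from the number: 13 − 7 = 6.
Quality carries through unchanged, so the simple form is a minor sixth.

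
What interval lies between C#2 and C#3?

perfect 8th

C to C is the same letter name, plus an octave, so the interval is some kind of octave.
C#2 to C#3 is 12 semitones, matching the perfect octave exactly, so the quality is perfect.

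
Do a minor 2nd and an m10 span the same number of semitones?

No

A minor second is 1 semitone but a minor tenth is 15 semitones — different sizes.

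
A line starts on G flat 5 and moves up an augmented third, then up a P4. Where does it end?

E 6

Gb5 up an augmented third → B5 (5 semitones).
B5 up a perfect fourth → E6 (5 semitones).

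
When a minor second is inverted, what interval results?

The rule of nine gives the new number: 9 − 2 = 7, so a second becomes a seventh.
And minor becomes major under inversion, so we get a major seventh.

major seventh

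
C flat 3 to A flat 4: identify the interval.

M13

C to A spans six letter names (C-D-E-F-G-A), plus an octave: a thirteenth.
Cb3 to Ab4 is 21 semitones, matching the major thirteenth exactly, so the quality is major.
(Equivalently, a compound major sixth: a major sixth plus an octave.)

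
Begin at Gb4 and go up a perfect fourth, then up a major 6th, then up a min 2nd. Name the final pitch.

A perfect fourth up from Gb4 is Cb5.
Cb5 up a major sixth → Ab5 (9 semitones).
Ab5 up a minor second → Bbb5 (1 semitone).

Bbb5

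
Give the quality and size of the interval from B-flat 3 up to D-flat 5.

minor tenth

B to D spans three letter names (B-C-D), plus an octave, so the interval is some kind of tenth.
Bb3 to Db5 is 15 semitones, a half step short of the major tenth (16), so this is minor.
(Equivalently, a compound minor third: a minor third plus an octave.)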